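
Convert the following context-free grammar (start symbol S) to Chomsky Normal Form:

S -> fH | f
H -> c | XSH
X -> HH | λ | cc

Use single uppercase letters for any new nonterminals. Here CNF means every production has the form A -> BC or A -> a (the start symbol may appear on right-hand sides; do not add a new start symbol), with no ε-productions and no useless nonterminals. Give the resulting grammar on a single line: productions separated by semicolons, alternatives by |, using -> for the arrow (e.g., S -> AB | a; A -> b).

Nullable: {X}; after ε-elimination: S -> f | fH; H -> c | SH | XSH; X -> HH | cc.
No unit productions to eliminate.
TERM: introduce B -> c, A -> f and substitute in every rule of length ≥2.
BIN: H -> XSH becomes H -> XC, C -> SH.

S -> f | AH; A -> f; B -> c; C -> SH; H -> c | SH | XC; X -> BB | HH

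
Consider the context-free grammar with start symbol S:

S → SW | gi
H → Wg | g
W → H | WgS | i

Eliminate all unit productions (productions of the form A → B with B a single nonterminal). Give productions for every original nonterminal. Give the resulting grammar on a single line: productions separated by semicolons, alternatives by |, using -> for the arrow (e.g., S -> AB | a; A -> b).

Unit productions: W->H.
Unit pairs (A ⇒* B via units): (W,H).
S: inherits non-unit rules of {S} → SW | gi.
H: inherits non-unit rules of {H} → Wg | g.
W: inherits non-unit rules of {H, W} → Wg | WgS | g | i.

S -> SW | gi; H -> g | Wg; W -> g | i | Wg | WgS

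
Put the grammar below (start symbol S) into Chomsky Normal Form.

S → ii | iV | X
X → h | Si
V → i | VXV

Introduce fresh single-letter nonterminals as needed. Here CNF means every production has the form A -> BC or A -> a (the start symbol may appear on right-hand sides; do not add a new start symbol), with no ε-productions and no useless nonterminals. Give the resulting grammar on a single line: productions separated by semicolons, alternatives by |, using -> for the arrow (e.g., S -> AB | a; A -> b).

No ε-productions.
After unit-elimination: S -> h | Si | iV | ii; V -> i | VXV; X -> h | Si.
TERM: introduce A -> i and substitute in every rule of length ≥2.
BIN: V -> VXV becomes V -> VB, B -> XV.

S -> h | AA | AV | SA; A -> i; B -> XV; V -> i | VB; X -> h | SA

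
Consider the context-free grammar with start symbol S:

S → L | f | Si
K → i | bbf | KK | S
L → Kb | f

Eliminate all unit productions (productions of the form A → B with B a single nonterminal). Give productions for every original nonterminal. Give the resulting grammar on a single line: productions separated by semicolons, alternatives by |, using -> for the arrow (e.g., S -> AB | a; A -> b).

Unit productions: K->S, S->L.
Unit pairs (A ⇒* B via units): (K,L), (K,S), (S,L).
S: inherits non-unit rules of {L, S} → Kb | Si | f.
K: inherits non-unit rules of {K, L, S} → KK | Kb | Si | bbf | f | i.
L: inherits non-unit rules of {L} → Kb | f.

S -> f | Kb | Si; K -> f | i | KK | Kb | Si | bbf; L -> f | Kb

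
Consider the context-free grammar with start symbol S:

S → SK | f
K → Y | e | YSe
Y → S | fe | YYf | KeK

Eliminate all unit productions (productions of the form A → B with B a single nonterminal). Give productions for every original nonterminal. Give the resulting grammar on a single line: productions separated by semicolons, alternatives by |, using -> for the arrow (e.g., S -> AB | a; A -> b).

S -> f | SK; K -> e | f | SK | fe | KeK | YSe | YYf; Y -> f | SK | fe | KeK | YYf

Unit productions: K->Y, Y->S.
Unit pairs (A ⇒* B via units): (K,S), (K,Y), (Y,S).
S: inherits non-unit rules of {S} → SK | f.
K: inherits non-unit rules of {K, S, Y} → KeK | SK | YSe | YYf | e | f | fe.
Y: inherits non-unit rules of {S, Y} → KeK | SK | YYf | f | fe.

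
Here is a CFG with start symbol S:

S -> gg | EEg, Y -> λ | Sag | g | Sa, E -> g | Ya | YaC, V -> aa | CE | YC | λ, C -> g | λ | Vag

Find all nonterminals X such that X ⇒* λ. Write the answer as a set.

Directly nullable (have an ε-rule): {C, V, Y}.
Not nullable: E, S — each has a terminal in every rule's right-hand side or depends on a non-nullable symbol.

{C, V, Y}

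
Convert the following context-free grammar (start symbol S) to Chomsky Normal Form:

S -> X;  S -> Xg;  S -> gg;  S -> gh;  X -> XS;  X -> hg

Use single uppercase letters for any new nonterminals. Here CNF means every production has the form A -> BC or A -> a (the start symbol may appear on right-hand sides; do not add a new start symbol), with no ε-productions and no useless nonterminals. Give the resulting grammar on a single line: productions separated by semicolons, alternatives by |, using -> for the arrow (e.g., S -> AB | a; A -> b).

S -> AA | AB | BA | XA | XS; A -> g; B -> h; X -> BA | XS

No ε-productions.
After unit-elimination: S -> XS | Xg | gg | gh | hg; X -> XS | hg.
TERM: introduce A -> g, B -> h and substitute in every rule of length ≥2.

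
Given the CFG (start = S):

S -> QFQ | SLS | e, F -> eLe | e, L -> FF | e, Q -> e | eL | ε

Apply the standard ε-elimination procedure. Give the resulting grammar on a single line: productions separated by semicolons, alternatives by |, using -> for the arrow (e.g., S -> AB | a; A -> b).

Nullable set: {Q}.
S -> QFQ: Q, Q nullable, giving F | FQ | QF | QFQ.
Drop Q -> ε.
Unchanged (no nullable symbols): S -> SLS; S -> e; F -> e; F -> eLe; L -> FF; L -> e; Q -> e; Q -> eL.

S -> F | e | FQ | QF | QFQ | SLS; F -> e | eLe; L -> e | FF; Q -> e | eL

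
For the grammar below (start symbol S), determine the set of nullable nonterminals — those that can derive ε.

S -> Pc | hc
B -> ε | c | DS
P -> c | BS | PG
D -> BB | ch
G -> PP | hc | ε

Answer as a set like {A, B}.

{B, D, G}

Directly nullable (have an ε-rule): {B, G}.
D is nullable via D -> BB (every symbol on the right is already known nullable).
Not nullable: P, S — each has a terminal in every rule's right-hand side or depends on a non-nullable symbol.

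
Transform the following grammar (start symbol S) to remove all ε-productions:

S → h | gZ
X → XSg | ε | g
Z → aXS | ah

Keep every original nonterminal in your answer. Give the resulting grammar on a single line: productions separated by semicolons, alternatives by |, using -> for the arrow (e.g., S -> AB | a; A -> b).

S -> h | gZ; X -> g | Sg | XSg; Z -> aS | ah | aXS

Nullable set: {X}.
Drop X -> ε.
X -> XSg: X nullable, giving Sg | XSg.
Z -> aXS: X nullable, giving aS | aXS.
Unchanged (no nullable symbols): S -> gZ; S -> h; X -> g; Z -> ah.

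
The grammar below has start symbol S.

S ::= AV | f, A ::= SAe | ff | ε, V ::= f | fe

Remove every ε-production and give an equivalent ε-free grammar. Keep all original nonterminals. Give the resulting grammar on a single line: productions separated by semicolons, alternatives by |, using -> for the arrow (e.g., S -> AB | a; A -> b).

Nullable set: {A}.
S -> AV: A nullable, giving AV | V.
Drop A -> ε.
A -> SAe: A nullable, giving SAe | Se.
Unchanged (no nullable symbols): S -> f; A -> ff; V -> f; V -> fe.

S -> V | f | AV; A -> Se | ff | SAe; V -> f | fe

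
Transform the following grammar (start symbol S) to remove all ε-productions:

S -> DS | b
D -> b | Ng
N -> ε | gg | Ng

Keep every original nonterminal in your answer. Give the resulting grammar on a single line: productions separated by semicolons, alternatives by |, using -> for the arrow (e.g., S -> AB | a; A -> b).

Nullable set: {N}.
D -> Ng: N nullable, giving Ng | g.
Drop N -> ε.
N -> Ng: N nullable, giving Ng | g.
Unchanged (no nullable symbols): S -> DS; S -> b; D -> b; N -> gg.

S -> b | DS; D -> b | g | Ng; N -> g | Ng | gg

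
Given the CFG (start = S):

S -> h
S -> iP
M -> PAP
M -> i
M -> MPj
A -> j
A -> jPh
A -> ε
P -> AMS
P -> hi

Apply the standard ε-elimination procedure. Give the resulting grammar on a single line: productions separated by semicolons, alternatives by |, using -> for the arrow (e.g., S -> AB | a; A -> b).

Nullable set: {A}.
Drop A -> ε.
M -> PAP: A nullable, giving PAP | PP.
P -> AMS: A nullable, giving AMS | MS.
Unchanged (no nullable symbols): S -> h; S -> iP; A -> j; A -> jPh; M -> MPj; M -> i; P -> hi.

S -> h | iP; A -> j | jPh; M -> i | PP | MPj | PAP; P -> MS | hi | AMS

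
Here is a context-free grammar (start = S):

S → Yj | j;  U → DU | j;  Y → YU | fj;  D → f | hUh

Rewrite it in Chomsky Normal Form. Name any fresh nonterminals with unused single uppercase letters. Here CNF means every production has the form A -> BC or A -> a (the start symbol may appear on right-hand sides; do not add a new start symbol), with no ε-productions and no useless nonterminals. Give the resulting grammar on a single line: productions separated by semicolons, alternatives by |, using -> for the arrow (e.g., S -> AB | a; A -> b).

No ε-productions.
No unit productions to eliminate.
TERM: introduce C -> f, A -> h, B -> j and substitute in every rule of length ≥2.
BIN: D -> AUA becomes D -> AE, E -> UA.

S -> j | YB; A -> h; B -> j; C -> f; D -> f | AE; E -> UA; U -> j | DU; Y -> CB | YU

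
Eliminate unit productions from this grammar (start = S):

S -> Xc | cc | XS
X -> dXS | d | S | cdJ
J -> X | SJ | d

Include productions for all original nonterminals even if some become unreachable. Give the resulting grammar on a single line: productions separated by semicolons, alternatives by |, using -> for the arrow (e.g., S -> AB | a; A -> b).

Unit productions: J->X, X->S.
Unit pairs (A ⇒* B via units): (J,S), (J,X), (X,S).
S: inherits non-unit rules of {S} → XS | Xc | cc.
J: inherits non-unit rules of {J, S, X} → SJ | XS | Xc | cc | cdJ | d | dXS.
X: inherits non-unit rules of {S, X} → XS | Xc | cc | cdJ | d | dXS.

S -> XS | Xc | cc; J -> d | SJ | XS | Xc | cc | cdJ | dXS; X -> d | XS | Xc | cc | cdJ | dXS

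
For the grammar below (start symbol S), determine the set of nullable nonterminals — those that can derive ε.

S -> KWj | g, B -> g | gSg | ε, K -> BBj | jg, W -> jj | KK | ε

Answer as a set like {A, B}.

{B, W}

Directly nullable (have an ε-rule): {B, W}.
Not nullable: K, S — each has a terminal in every rule's right-hand side or depends on a non-nullable symbol.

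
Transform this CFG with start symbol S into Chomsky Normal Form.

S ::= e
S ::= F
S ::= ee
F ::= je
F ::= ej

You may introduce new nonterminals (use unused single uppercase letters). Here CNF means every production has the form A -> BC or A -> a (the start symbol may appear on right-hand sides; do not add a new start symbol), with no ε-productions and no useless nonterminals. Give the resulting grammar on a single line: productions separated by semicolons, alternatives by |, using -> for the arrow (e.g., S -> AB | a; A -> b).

S -> e | AA | AB | BA; A -> e; B -> j

No ε-productions.
After unit-elimination: S -> e | ee | ej | je; F -> ej | je.
TERM: introduce A -> e, B -> j and substitute in every rule of length ≥2.
Drop unreachable/unproductive: F.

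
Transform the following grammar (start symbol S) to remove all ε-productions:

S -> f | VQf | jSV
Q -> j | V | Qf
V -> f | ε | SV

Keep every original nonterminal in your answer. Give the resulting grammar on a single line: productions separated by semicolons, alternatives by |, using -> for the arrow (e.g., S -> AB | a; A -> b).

S -> f | Qf | Vf | jS | VQf | jSV; Q -> V | f | j | Qf; V -> S | f | SV

Nullable set: {Q, V}.
S -> VQf: V, Q nullable, giving Qf | VQf | Vf | f.
S -> jSV: V nullable, giving jS | jSV.
Q -> Qf: Q nullable, giving Qf | f.
Q -> V: V nullable, giving V.
Drop V -> ε.
V -> SV: V nullable, giving S | SV.
Unchanged (no nullable symbols): S -> f; Q -> j; V -> f.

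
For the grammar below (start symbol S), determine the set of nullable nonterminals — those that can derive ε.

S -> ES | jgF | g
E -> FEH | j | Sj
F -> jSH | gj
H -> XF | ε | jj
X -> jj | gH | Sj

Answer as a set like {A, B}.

{H}

Directly nullable (have an ε-rule): {H}.
Not nullable: E, F, S, X — each has a terminal in every rule's right-hand side or depends on a non-nullable symbol.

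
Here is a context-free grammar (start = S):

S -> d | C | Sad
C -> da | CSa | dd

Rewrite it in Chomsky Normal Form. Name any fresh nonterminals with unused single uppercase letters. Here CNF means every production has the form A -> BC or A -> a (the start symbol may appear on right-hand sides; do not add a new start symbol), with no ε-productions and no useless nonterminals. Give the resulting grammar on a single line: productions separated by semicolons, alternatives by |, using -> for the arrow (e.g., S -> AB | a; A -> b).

S -> d | BA | BB | CE | SF; A -> a; B -> d; C -> BA | BB | CD; D -> SA; E -> SA; F -> AB

No ε-productions.
After unit-elimination: S -> d | da | dd | CSa | Sad; C -> da | dd | CSa.
TERM: introduce A -> a, B -> d and substitute in every rule of length ≥2.
BIN: C -> CSA becomes C -> CD, D -> SA; S -> CSA becomes S -> CE, E -> SA; S -> SAB becomes S -> SF, F -> AB.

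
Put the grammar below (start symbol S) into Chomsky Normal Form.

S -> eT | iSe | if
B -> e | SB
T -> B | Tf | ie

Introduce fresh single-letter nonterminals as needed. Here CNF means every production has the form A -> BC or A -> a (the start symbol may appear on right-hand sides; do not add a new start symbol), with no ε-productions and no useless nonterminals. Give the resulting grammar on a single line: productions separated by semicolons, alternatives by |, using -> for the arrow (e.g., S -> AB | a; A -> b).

S -> AT | CD | CE; A -> e; B -> e | SB; C -> i; D -> f; E -> SA; T -> e | CA | SB | TD

No ε-productions.
After unit-elimination: S -> eT | if | iSe; B -> e | SB; T -> e | SB | Tf | ie.
TERM: introduce A -> e, D -> f, C -> i and substitute in every rule of length ≥2.
BIN: S -> CSA becomes S -> CE, E -> SA.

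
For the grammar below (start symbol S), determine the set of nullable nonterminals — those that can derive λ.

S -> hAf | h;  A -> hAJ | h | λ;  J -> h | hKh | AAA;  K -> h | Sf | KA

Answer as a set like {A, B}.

{A, J}

Directly nullable (have an ε-rule): {A}.
J is nullable via J -> AAA (every symbol on the right is already known nullable).
Not nullable: K, S — each has a terminal in every rule's right-hand side or depends on a non-nullable symbol.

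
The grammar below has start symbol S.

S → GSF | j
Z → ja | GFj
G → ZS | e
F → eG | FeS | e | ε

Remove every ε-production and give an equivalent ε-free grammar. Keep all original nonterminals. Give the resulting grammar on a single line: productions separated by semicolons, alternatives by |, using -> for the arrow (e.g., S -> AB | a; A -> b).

S -> j | GS | GSF; F -> e | eG | eS | FeS; G -> e | ZS; Z -> Gj | ja | GFj

Nullable set: {F}.
S -> GSF: F nullable, giving GS | GSF.
Drop F -> ε.
F -> FeS: F nullable, giving FeS | eS.
Z -> GFj: F nullable, giving GFj | Gj.
Unchanged (no nullable symbols): S -> j; F -> e; F -> eG; G -> ZS; G -> e; Z -> ja.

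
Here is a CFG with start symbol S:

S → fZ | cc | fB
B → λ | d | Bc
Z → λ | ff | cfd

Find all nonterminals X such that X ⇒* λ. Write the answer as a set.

{B, Z}

Directly nullable (have an ε-rule): {B, Z}.
Not nullable: S — each has a terminal in every rule's right-hand side or depends on a non-nullable symbol.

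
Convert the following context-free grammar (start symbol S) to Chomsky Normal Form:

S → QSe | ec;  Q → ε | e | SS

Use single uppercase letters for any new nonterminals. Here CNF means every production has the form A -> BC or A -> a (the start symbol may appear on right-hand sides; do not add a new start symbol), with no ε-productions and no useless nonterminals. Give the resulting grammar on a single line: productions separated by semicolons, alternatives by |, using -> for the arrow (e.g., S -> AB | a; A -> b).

Nullable: {Q}; after ε-elimination: S -> Se | ec | QSe; Q -> e | SS.
No unit productions to eliminate.
TERM: introduce B -> c, A -> e and substitute in every rule of length ≥2.
BIN: S -> QSA becomes S -> QC, C -> SA.

S -> AB | QC | SA; A -> e; B -> c; C -> SA; Q -> e | SS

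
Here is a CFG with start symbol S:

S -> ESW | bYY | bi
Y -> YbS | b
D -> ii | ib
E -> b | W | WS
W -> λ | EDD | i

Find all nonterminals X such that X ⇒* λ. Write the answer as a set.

{E, W}

Directly nullable (have an ε-rule): {W}.
E is nullable via E -> W (every symbol on the right is already known nullable).
Not nullable: D, S, Y — each has a terminal in every rule's right-hand side or depends on a non-nullable symbol.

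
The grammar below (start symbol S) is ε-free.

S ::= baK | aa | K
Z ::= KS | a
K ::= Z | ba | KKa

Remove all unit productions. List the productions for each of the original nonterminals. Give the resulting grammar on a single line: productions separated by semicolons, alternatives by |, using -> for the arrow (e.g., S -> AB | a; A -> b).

S -> a | KS | aa | ba | KKa | baK; K -> a | KS | ba | KKa; Z -> a | KS

Unit productions: K->Z, S->K.
Unit pairs (A ⇒* B via units): (K,Z), (S,K), (S,Z).
S: inherits non-unit rules of {K, S, Z} → KKa | KS | a | aa | ba | baK.
K: inherits non-unit rules of {K, Z} → KKa | KS | a | ba.
Z: inherits non-unit rules of {Z} → KS | a.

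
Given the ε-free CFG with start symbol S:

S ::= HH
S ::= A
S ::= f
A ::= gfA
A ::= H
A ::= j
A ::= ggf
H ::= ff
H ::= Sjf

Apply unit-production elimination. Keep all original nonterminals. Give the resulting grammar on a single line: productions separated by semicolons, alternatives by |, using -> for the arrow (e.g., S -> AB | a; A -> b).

Unit productions: A->H, S->A.
Unit pairs (A ⇒* B via units): (A,H), (S,A), (S,H).
S: inherits non-unit rules of {A, H, S} → HH | Sjf | f | ff | gfA | ggf | j.
A: inherits non-unit rules of {A, H} → Sjf | ff | gfA | ggf | j.
H: inherits non-unit rules of {H} → Sjf | ff.

S -> f | j | HH | ff | Sjf | gfA | ggf; A -> j | ff | Sjf | gfA | ggf; H -> ff | Sjf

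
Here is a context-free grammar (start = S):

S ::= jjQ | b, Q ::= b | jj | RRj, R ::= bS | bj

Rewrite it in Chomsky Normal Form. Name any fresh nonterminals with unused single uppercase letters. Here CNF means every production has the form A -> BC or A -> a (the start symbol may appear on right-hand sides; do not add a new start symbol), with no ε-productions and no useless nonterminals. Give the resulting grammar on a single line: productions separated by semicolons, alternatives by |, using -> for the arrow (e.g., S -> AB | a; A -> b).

S -> b | AD; A -> j; B -> b; C -> RA; D -> AQ; Q -> b | AA | RC; R -> BA | BS

No ε-productions.
No unit productions to eliminate.
TERM: introduce B -> b, A -> j and substitute in every rule of length ≥2.
BIN: Q -> RRA becomes Q -> RC, C -> RA; S -> AAQ becomes S -> AD, D -> AQ.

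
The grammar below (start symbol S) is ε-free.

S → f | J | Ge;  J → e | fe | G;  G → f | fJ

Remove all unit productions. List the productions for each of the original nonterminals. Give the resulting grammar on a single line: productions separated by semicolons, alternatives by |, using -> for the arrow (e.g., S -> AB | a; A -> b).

S -> e | f | Ge | fJ | fe; G -> f | fJ; J -> e | f | fJ | fe

Unit productions: J->G, S->J.
Unit pairs (A ⇒* B via units): (J,G), (S,G), (S,J).
S: inherits non-unit rules of {G, J, S} → Ge | e | f | fJ | fe.
G: inherits non-unit rules of {G} → f | fJ.
J: inherits non-unit rules of {G, J} → e | f | fJ | fe.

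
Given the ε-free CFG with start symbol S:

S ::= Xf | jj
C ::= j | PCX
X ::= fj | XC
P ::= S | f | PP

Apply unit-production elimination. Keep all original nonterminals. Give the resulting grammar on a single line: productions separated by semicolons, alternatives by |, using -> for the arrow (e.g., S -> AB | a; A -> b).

Unit productions: P->S.
Unit pairs (A ⇒* B via units): (P,S).
S: inherits non-unit rules of {S} → Xf | jj.
C: inherits non-unit rules of {C} → PCX | j.
P: inherits non-unit rules of {P, S} → PP | Xf | f | jj.
X: inherits non-unit rules of {X} → XC | fj.

S -> Xf | jj; C -> j | PCX; P -> f | PP | Xf | jj; X -> XC | fj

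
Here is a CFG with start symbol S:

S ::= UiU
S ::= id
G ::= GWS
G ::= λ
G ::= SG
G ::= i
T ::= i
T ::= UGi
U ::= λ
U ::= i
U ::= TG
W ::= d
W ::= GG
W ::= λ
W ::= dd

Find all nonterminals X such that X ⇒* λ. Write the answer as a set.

Directly nullable (have an ε-rule): {G, U, W}.
Not nullable: S, T — each has a terminal in every rule's right-hand side or depends on a non-nullable symbol.

{G, U, W}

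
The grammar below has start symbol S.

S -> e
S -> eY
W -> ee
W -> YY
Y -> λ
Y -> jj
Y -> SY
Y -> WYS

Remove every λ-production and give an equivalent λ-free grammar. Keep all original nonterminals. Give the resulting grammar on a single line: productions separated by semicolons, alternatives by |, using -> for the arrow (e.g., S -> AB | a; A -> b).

S -> e | eY; W -> Y | YY | ee; Y -> S | SY | WS | YS | jj | WYS

Nullable set: {W, Y}.
S -> eY: Y nullable, giving e | eY.
W -> YY: Y, Y nullable, giving Y | YY.
Drop Y -> λ.
Y -> SY: Y nullable, giving S | SY.
Y -> WYS: W, Y nullable, giving S | WS | WYS | YS.
Unchanged (no nullable symbols): S -> e; W -> ee; Y -> jj.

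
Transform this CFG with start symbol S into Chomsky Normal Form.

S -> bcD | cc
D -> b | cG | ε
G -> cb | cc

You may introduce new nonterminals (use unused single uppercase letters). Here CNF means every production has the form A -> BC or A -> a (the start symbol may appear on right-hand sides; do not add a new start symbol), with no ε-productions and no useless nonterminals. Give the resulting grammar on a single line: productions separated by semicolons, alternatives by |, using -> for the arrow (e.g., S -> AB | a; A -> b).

S -> AA | BA | BC; A -> c; B -> b; C -> AD; D -> b | AG; G -> AA | AB

Nullable: {D}; after ε-elimination: S -> bc | cc | bcD; D -> b | cG; G -> cb | cc.
No unit productions to eliminate.
TERM: introduce B -> b, A -> c and substitute in every rule of length ≥2.
BIN: S -> BAD becomes S -> BC, C -> AD.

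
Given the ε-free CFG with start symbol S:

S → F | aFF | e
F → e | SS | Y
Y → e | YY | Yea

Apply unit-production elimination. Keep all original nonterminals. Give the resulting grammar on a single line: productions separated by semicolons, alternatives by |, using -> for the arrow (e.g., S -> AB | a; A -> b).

S -> e | SS | YY | Yea | aFF; F -> e | SS | YY | Yea; Y -> e | YY | Yea

Unit productions: F->Y, S->F.
Unit pairs (A ⇒* B via units): (F,Y), (S,F), (S,Y).
S: inherits non-unit rules of {F, S, Y} → SS | YY | Yea | aFF | e.
F: inherits non-unit rules of {F, Y} → SS | YY | Yea | e.
Y: inherits non-unit rules of {Y} → YY | Yea | e.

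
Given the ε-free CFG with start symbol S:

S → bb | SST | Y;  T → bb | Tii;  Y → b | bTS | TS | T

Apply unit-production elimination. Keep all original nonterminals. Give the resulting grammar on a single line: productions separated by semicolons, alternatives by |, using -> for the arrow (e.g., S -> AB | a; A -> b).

S -> b | TS | bb | SST | Tii | bTS; T -> bb | Tii; Y -> b | TS | bb | Tii | bTS

Unit productions: S->Y, Y->T.
Unit pairs (A ⇒* B via units): (S,T), (S,Y), (Y,T).
S: inherits non-unit rules of {S, T, Y} → SST | TS | Tii | b | bTS | bb.
T: inherits non-unit rules of {T} → Tii | bb.
Y: inherits non-unit rules of {T, Y} → TS | Tii | b | bTS | bb.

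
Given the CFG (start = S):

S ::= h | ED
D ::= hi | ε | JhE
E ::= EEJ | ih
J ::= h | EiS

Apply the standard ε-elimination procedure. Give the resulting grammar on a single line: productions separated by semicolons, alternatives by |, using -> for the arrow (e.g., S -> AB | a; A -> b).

S -> E | h | ED; D -> hi | JhE; E -> ih | EEJ; J -> h | EiS

Nullable set: {D}.
S -> ED: D nullable, giving E | ED.
Drop D -> ε.
Unchanged (no nullable symbols): S -> h; D -> JhE; D -> hi; E -> EEJ; E -> ih; J -> EiS; J -> h.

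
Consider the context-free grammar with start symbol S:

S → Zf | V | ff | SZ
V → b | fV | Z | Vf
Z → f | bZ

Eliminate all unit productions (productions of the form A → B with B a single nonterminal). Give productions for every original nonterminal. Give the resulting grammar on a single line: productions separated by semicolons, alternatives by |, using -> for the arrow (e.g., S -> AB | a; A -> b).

S -> b | f | SZ | Vf | Zf | bZ | fV | ff; V -> b | f | Vf | bZ | fV; Z -> f | bZ

Unit productions: S->V, V->Z.
Unit pairs (A ⇒* B via units): (S,V), (S,Z), (V,Z).
S: inherits non-unit rules of {S, V, Z} → SZ | Vf | Zf | b | bZ | f | fV | ff.
V: inherits non-unit rules of {V, Z} → Vf | b | bZ | f | fV.
Z: inherits non-unit rules of {Z} → bZ | f.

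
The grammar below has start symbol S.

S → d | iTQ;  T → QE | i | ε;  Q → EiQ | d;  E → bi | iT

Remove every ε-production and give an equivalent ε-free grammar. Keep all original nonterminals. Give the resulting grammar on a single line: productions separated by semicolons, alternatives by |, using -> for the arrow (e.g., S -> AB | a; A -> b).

S -> d | iQ | iTQ; E -> i | bi | iT; Q -> d | EiQ; T -> i | QE

Nullable set: {T}.
S -> iTQ: T nullable, giving iQ | iTQ.
E -> iT: T nullable, giving i | iT.
Drop T -> ε.
Unchanged (no nullable symbols): S -> d; E -> bi; Q -> EiQ; Q -> d; T -> QE; T -> i.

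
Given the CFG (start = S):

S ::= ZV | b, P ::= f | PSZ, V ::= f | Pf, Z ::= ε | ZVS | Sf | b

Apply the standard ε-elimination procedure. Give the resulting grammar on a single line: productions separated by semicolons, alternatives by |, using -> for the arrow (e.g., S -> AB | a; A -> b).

S -> V | b | ZV; P -> f | PS | PSZ; V -> f | Pf; Z -> b | Sf | VS | ZVS

Nullable set: {Z}.
S -> ZV: Z nullable, giving V | ZV.
P -> PSZ: Z nullable, giving PS | PSZ.
Drop Z -> ε.
Z -> ZVS: Z nullable, giving VS | ZVS.
Unchanged (no nullable symbols): S -> b; P -> f; V -> Pf; V -> f; Z -> Sf; Z -> b.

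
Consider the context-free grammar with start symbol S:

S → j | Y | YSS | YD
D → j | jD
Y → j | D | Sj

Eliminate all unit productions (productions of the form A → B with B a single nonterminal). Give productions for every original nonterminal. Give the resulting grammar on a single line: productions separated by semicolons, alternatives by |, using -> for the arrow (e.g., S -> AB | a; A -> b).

Unit productions: S->Y, Y->D.
Unit pairs (A ⇒* B via units): (S,D), (S,Y), (Y,D).
S: inherits non-unit rules of {D, S, Y} → Sj | YD | YSS | j | jD.
D: inherits non-unit rules of {D} → j | jD.
Y: inherits non-unit rules of {D, Y} → Sj | j | jD.

S -> j | Sj | YD | jD | YSS; D -> j | jD; Y -> j | Sj | jD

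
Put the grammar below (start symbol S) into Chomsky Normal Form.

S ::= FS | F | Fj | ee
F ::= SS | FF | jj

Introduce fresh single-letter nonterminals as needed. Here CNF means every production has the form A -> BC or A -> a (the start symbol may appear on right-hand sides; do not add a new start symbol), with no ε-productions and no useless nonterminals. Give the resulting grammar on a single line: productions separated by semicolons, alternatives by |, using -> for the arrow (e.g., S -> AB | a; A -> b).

No ε-productions.
After unit-elimination: S -> FF | FS | Fj | SS | ee | jj; F -> FF | SS | jj.
TERM: introduce B -> e, A -> j and substitute in every rule of length ≥2.

S -> AA | BB | FA | FF | FS | SS; A -> j; B -> e; F -> AA | FF | SS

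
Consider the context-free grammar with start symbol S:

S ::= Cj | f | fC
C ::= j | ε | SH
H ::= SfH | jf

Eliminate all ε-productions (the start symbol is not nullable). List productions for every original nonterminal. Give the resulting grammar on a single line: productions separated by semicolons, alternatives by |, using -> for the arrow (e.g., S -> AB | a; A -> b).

Nullable set: {C}.
S -> Cj: C nullable, giving Cj | j.
S -> fC: C nullable, giving f | fC.
Drop C -> ε.
Unchanged (no nullable symbols): S -> f; C -> SH; C -> j; H -> SfH; H -> jf.

S -> f | j | Cj | fC; C -> j | SH; H -> jf | SfH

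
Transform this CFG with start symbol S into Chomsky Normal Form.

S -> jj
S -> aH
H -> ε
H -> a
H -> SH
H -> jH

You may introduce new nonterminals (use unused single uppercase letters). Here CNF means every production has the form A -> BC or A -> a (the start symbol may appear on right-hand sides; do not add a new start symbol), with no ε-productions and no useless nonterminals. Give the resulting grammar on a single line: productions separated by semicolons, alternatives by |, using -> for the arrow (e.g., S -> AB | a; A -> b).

S -> a | AH | BB; A -> a; B -> j; H -> a | j | AH | BB | BH | SH

Nullable: {H}; after ε-elimination: S -> a | aH | jj; H -> S | a | j | SH | jH.
After unit-elimination: S -> a | aH | jj; H -> a | j | SH | aH | jH | jj.
TERM: introduce A -> a, B -> j and substitute in every rule of length ≥2.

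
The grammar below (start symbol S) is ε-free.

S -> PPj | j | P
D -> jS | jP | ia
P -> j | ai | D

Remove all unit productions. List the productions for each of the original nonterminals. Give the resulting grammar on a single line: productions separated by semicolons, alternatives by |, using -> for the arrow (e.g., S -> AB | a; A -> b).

S -> j | ai | ia | jP | jS | PPj; D -> ia | jP | jS; P -> j | ai | ia | jP | jS

Unit productions: P->D, S->P.
Unit pairs (A ⇒* B via units): (P,D), (S,D), (S,P).
S: inherits non-unit rules of {D, P, S} → PPj | ai | ia | j | jP | jS.
D: inherits non-unit rules of {D} → ia | jP | jS.
P: inherits non-unit rules of {D, P} → ai | ia | j | jP | jS.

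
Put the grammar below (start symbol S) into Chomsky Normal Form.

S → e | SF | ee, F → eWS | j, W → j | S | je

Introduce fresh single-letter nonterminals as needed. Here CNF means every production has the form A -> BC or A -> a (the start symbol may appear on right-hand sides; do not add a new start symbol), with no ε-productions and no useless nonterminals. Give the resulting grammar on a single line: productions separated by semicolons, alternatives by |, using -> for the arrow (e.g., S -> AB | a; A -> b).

S -> e | AA | SF; A -> e; B -> j; C -> WS; F -> j | AC; W -> e | j | AA | BA | SF

No ε-productions.
After unit-elimination: S -> e | SF | ee; F -> j | eWS; W -> e | j | SF | ee | je.
TERM: introduce A -> e, B -> j and substitute in every rule of length ≥2.
BIN: F -> AWS becomes F -> AC, C -> WS.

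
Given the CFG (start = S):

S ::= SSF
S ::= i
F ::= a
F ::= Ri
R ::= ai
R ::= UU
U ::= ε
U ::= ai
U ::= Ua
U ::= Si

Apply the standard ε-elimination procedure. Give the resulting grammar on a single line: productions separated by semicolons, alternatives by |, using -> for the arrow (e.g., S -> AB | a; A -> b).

S -> i | SSF; F -> a | i | Ri; R -> U | UU | ai; U -> a | Si | Ua | ai

Nullable set: {R, U}.
F -> Ri: R nullable, giving Ri | i.
R -> UU: U, U nullable, giving U | UU.
Drop U -> ε.
U -> Ua: U nullable, giving Ua | a.
Unchanged (no nullable symbols): S -> SSF; S -> i; F -> a; R -> ai; U -> Si; U -> ai.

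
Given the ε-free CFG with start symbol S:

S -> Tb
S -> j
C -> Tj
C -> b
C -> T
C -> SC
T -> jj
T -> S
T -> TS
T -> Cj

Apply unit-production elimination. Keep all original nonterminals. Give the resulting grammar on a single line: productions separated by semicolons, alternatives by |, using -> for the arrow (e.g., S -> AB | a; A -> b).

Unit productions: C->T, T->S.
Unit pairs (A ⇒* B via units): (C,S), (C,T), (T,S).
S: inherits non-unit rules of {S} → Tb | j.
C: inherits non-unit rules of {C, S, T} → Cj | SC | TS | Tb | Tj | b | j | jj.
T: inherits non-unit rules of {S, T} → Cj | TS | Tb | j | jj.

S -> j | Tb; C -> b | j | Cj | SC | TS | Tb | Tj | jj; T -> j | Cj | TS | Tb | jj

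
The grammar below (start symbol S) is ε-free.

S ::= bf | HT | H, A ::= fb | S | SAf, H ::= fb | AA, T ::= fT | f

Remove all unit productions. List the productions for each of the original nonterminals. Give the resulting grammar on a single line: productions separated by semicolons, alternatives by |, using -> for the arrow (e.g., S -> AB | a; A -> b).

Unit productions: A->S, S->H.
Unit pairs (A ⇒* B via units): (A,H), (A,S), (S,H).
S: inherits non-unit rules of {H, S} → AA | HT | bf | fb.
A: inherits non-unit rules of {A, H, S} → AA | HT | SAf | bf | fb.
H: inherits non-unit rules of {H} → AA | fb.
T: inherits non-unit rules of {T} → f | fT.

S -> AA | HT | bf | fb; A -> AA | HT | bf | fb | SAf; H -> AA | fb; T -> f | fT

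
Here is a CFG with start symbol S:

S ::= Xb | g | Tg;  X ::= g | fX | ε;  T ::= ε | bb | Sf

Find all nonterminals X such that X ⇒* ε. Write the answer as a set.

{T, X}

Directly nullable (have an ε-rule): {T, X}.
Not nullable: S — each has a terminal in every rule's right-hand side or depends on a non-nullable symbol.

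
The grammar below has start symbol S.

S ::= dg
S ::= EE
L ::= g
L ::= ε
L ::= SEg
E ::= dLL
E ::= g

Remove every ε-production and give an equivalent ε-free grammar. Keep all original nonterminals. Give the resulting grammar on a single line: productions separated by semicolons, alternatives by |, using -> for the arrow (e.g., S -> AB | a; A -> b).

Nullable set: {L}.
E -> dLL: L, L nullable, giving d | dL | dLL.
Drop L -> ε.
Unchanged (no nullable symbols): S -> EE; S -> dg; E -> g; L -> SEg; L -> g.

S -> EE | dg; E -> d | g | dL | dLL; L -> g | SEg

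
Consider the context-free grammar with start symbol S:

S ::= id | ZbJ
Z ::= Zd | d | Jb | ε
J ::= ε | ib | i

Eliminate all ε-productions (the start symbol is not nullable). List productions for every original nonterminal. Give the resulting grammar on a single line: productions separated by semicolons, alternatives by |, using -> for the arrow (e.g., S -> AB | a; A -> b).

S -> b | Zb | bJ | id | ZbJ; J -> i | ib; Z -> b | d | Jb | Zd

Nullable set: {J, Z}.
S -> ZbJ: Z, J nullable, giving Zb | ZbJ | b | bJ.
Drop J -> ε.
Drop Z -> ε.
Z -> Jb: J nullable, giving Jb | b.
Z -> Zd: Z nullable, giving Zd | d.
Unchanged (no nullable symbols): S -> id; J -> i; J -> ib; Z -> d.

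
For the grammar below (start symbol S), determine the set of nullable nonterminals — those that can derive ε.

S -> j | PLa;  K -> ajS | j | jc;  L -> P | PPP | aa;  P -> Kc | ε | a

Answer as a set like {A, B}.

Directly nullable (have an ε-rule): {P}.
L is nullable via L -> P (every symbol on the right is already known nullable).
Not nullable: K, S — each has a terminal in every rule's right-hand side or depends on a non-nullable symbol.

{L, P}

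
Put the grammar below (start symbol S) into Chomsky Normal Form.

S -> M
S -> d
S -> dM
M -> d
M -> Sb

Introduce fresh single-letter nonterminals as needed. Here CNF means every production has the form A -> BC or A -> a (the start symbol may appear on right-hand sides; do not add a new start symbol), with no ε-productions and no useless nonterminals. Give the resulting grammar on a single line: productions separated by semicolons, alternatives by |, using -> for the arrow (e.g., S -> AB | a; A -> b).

S -> d | BM | SA; A -> b; B -> d; M -> d | SA

No ε-productions.
After unit-elimination: S -> d | Sb | dM; M -> d | Sb.
TERM: introduce A -> b, B -> d and substitute in every rule of length ≥2.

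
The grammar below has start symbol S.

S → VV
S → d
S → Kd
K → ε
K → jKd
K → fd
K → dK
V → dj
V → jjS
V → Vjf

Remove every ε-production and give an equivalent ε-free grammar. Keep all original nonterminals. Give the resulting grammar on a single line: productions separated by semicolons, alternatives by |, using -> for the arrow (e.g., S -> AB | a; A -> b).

S -> d | Kd | VV; K -> d | dK | fd | jd | jKd; V -> dj | Vjf | jjS

Nullable set: {K}.
S -> Kd: K nullable, giving Kd | d.
Drop K -> ε.
K -> dK: K nullable, giving d | dK.
K -> jKd: K nullable, giving jKd | jd.
Unchanged (no nullable symbols): S -> VV; S -> d; K -> fd; V -> Vjf; V -> dj; V -> jjS.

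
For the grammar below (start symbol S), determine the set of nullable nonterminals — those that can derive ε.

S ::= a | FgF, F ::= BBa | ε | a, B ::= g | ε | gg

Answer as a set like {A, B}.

Directly nullable (have an ε-rule): {B, F}.
Not nullable: S — each has a terminal in every rule's right-hand side or depends on a non-nullable symbol.

{B, F}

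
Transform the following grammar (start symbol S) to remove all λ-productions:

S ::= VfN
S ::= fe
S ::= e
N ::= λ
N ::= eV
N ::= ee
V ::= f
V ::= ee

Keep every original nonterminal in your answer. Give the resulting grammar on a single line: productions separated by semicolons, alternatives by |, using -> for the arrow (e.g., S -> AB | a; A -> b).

S -> e | Vf | fe | VfN; N -> eV | ee; V -> f | ee

Nullable set: {N}.
S -> VfN: N nullable, giving Vf | VfN.
Drop N -> λ.
Unchanged (no nullable symbols): S -> e; S -> fe; N -> eV; N -> ee; V -> ee; V -> f.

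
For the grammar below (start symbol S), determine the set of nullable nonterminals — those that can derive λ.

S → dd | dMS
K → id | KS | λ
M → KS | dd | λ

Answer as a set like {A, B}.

{K, M}

Directly nullable (have an ε-rule): {K, M}.
Not nullable: S — each has a terminal in every rule's right-hand side or depends on a non-nullable symbol.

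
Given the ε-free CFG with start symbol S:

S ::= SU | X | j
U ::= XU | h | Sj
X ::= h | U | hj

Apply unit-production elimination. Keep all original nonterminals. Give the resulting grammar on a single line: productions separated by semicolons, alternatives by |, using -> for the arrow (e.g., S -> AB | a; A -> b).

S -> h | j | SU | Sj | XU | hj; U -> h | Sj | XU; X -> h | Sj | XU | hj

Unit productions: S->X, X->U.
Unit pairs (A ⇒* B via units): (S,U), (S,X), (X,U).
S: inherits non-unit rules of {S, U, X} → SU | Sj | XU | h | hj | j.
U: inherits non-unit rules of {U} → Sj | XU | h.
X: inherits non-unit rules of {U, X} → Sj | XU | h | hj.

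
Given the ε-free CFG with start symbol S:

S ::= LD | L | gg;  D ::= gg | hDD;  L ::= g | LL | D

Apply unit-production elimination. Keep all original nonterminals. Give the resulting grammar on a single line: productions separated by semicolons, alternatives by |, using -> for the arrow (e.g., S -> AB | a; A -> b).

S -> g | LD | LL | gg | hDD; D -> gg | hDD; L -> g | LL | gg | hDD

Unit productions: L->D, S->L.
Unit pairs (A ⇒* B via units): (L,D), (S,D), (S,L).
S: inherits non-unit rules of {D, L, S} → LD | LL | g | gg | hDD.
D: inherits non-unit rules of {D} → gg | hDD.
L: inherits non-unit rules of {D, L} → LL | g | gg | hDD.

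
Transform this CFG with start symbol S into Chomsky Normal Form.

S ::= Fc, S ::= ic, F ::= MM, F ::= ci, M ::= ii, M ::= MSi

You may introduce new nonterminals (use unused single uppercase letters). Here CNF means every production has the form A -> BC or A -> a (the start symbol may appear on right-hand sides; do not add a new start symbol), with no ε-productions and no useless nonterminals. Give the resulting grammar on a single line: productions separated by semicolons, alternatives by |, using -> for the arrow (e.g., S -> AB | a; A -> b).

No ε-productions.
No unit productions to eliminate.
TERM: introduce A -> c, B -> i and substitute in every rule of length ≥2.
BIN: M -> MSB becomes M -> MC, C -> SB.

S -> BA | FA; A -> c; B -> i; C -> SB; F -> AB | MM; M -> BB | MC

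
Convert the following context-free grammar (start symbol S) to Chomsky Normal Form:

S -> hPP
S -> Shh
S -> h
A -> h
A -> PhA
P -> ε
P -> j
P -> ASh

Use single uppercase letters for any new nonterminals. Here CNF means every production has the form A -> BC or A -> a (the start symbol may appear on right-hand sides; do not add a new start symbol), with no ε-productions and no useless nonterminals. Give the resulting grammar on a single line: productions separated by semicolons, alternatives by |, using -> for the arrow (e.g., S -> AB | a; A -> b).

Nullable: {P}; after ε-elimination: S -> h | hP | Shh | hPP; A -> h | hA | PhA; P -> j | ASh.
No unit productions to eliminate.
TERM: introduce B -> h and substitute in every rule of length ≥2.
BIN: A -> PBA becomes A -> PC, C -> BA; P -> ASB becomes P -> AD, D -> SB; S -> BPP becomes S -> BE, E -> PP; S -> SBB becomes S -> SF, F -> BB.

S -> h | BE | BP | SF; A -> h | BA | PC; B -> h; C -> BA; D -> SB; E -> PP; F -> BB; P -> j | AD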